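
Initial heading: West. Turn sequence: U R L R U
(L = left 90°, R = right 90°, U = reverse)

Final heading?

Answer: Final heading: North

Derivation:
Start: West
  U (U-turn (180°)) -> East
  R (right (90° clockwise)) -> South
  L (left (90° counter-clockwise)) -> East
  R (right (90° clockwise)) -> South
  U (U-turn (180°)) -> North
Final: North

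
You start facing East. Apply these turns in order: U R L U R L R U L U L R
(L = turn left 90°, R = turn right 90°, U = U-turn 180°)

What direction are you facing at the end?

Start: East
  U (U-turn (180°)) -> West
  R (right (90° clockwise)) -> North
  L (left (90° counter-clockwise)) -> West
  U (U-turn (180°)) -> East
  R (right (90° clockwise)) -> South
  L (left (90° counter-clockwise)) -> East
  R (right (90° clockwise)) -> South
  U (U-turn (180°)) -> North
  L (left (90° counter-clockwise)) -> West
  U (U-turn (180°)) -> East
  L (left (90° counter-clockwise)) -> North
  R (right (90° clockwise)) -> East
Final: East

Answer: Final heading: East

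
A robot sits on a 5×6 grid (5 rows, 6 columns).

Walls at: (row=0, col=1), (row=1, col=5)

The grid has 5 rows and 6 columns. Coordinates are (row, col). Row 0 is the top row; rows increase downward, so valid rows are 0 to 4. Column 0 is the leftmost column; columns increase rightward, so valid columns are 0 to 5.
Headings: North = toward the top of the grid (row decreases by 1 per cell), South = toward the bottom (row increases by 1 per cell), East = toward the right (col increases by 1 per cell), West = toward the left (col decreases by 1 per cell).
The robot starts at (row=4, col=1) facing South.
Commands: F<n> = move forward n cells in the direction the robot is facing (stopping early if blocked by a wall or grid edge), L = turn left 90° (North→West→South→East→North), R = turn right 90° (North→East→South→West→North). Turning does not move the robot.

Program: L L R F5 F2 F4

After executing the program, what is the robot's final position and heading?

Start: (row=4, col=1), facing South
  L: turn left, now facing East
  L: turn left, now facing North
  R: turn right, now facing East
  F5: move forward 4/5 (blocked), now at (row=4, col=5)
  F2: move forward 0/2 (blocked), now at (row=4, col=5)
  F4: move forward 0/4 (blocked), now at (row=4, col=5)
Final: (row=4, col=5), facing East

Answer: Final position: (row=4, col=5), facing East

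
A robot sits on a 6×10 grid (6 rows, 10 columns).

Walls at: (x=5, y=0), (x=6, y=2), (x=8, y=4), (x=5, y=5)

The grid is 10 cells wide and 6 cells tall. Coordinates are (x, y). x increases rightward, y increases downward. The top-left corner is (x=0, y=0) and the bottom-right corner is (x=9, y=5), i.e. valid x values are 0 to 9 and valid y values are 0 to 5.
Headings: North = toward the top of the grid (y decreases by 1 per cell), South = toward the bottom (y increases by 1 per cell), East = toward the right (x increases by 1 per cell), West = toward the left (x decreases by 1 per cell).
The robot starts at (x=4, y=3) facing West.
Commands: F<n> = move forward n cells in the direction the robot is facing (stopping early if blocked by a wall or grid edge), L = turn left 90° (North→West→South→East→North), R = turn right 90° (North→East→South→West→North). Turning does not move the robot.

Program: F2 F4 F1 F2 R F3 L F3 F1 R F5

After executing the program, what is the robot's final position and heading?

Start: (x=4, y=3), facing West
  F2: move forward 2, now at (x=2, y=3)
  F4: move forward 2/4 (blocked), now at (x=0, y=3)
  F1: move forward 0/1 (blocked), now at (x=0, y=3)
  F2: move forward 0/2 (blocked), now at (x=0, y=3)
  R: turn right, now facing North
  F3: move forward 3, now at (x=0, y=0)
  L: turn left, now facing West
  F3: move forward 0/3 (blocked), now at (x=0, y=0)
  F1: move forward 0/1 (blocked), now at (x=0, y=0)
  R: turn right, now facing North
  F5: move forward 0/5 (blocked), now at (x=0, y=0)
Final: (x=0, y=0), facing North

Answer: Final position: (x=0, y=0), facing North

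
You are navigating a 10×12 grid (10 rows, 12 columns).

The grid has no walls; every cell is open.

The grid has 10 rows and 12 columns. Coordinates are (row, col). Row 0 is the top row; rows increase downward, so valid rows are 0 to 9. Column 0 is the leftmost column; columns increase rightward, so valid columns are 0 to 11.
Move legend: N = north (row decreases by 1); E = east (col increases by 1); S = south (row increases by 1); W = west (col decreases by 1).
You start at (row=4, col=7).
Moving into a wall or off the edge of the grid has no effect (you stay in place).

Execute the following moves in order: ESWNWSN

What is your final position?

Answer: Final position: (row=4, col=6)

Derivation:
Start: (row=4, col=7)
  E (east): (row=4, col=7) -> (row=4, col=8)
  S (south): (row=4, col=8) -> (row=5, col=8)
  W (west): (row=5, col=8) -> (row=5, col=7)
  N (north): (row=5, col=7) -> (row=4, col=7)
  W (west): (row=4, col=7) -> (row=4, col=6)
  S (south): (row=4, col=6) -> (row=5, col=6)
  N (north): (row=5, col=6) -> (row=4, col=6)
Final: (row=4, col=6)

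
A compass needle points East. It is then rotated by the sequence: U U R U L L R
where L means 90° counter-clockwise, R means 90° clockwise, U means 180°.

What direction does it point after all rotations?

Answer: Final heading: West

Derivation:
Start: East
  U (U-turn (180°)) -> West
  U (U-turn (180°)) -> East
  R (right (90° clockwise)) -> South
  U (U-turn (180°)) -> North
  L (left (90° counter-clockwise)) -> West
  L (left (90° counter-clockwise)) -> South
  R (right (90° clockwise)) -> West
Final: West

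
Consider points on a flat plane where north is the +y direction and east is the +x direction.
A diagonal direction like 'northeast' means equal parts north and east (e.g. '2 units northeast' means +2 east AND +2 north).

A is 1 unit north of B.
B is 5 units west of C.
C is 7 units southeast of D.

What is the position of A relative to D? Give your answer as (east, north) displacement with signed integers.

Answer: A is at (east=2, north=-6) relative to D.

Derivation:
Place D at the origin (east=0, north=0).
  C is 7 units southeast of D: delta (east=+7, north=-7); C at (east=7, north=-7).
  B is 5 units west of C: delta (east=-5, north=+0); B at (east=2, north=-7).
  A is 1 unit north of B: delta (east=+0, north=+1); A at (east=2, north=-6).
Therefore A relative to D: (east=2, north=-6).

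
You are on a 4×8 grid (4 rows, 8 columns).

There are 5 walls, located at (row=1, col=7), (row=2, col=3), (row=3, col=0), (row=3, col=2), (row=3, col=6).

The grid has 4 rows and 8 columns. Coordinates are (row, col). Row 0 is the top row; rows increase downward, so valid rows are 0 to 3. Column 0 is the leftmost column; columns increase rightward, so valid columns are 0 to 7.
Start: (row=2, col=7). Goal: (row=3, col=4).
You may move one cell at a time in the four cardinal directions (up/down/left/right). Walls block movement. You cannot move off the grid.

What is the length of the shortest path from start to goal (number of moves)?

BFS from (row=2, col=7) until reaching (row=3, col=4):
  Distance 0: (row=2, col=7)
  Distance 1: (row=2, col=6), (row=3, col=7)
  Distance 2: (row=1, col=6), (row=2, col=5)
  Distance 3: (row=0, col=6), (row=1, col=5), (row=2, col=4), (row=3, col=5)
  Distance 4: (row=0, col=5), (row=0, col=7), (row=1, col=4), (row=3, col=4)  <- goal reached here
One shortest path (4 moves): (row=2, col=7) -> (row=2, col=6) -> (row=2, col=5) -> (row=2, col=4) -> (row=3, col=4)

Answer: Shortest path length: 4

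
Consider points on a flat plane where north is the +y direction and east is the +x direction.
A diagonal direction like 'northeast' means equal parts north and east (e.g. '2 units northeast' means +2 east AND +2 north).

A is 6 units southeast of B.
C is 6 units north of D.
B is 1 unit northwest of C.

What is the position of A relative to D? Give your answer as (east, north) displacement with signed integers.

Answer: A is at (east=5, north=1) relative to D.

Derivation:
Place D at the origin (east=0, north=0).
  C is 6 units north of D: delta (east=+0, north=+6); C at (east=0, north=6).
  B is 1 unit northwest of C: delta (east=-1, north=+1); B at (east=-1, north=7).
  A is 6 units southeast of B: delta (east=+6, north=-6); A at (east=5, north=1).
Therefore A relative to D: (east=5, north=1).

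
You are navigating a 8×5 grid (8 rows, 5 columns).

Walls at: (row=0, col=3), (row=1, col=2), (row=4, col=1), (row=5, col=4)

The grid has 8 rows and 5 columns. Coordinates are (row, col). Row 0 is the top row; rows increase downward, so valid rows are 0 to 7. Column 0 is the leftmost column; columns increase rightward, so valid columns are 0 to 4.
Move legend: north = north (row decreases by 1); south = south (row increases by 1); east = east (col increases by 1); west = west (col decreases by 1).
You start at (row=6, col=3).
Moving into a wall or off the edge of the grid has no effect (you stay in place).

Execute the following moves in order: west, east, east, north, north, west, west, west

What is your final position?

Answer: Final position: (row=6, col=1)

Derivation:
Start: (row=6, col=3)
  west (west): (row=6, col=3) -> (row=6, col=2)
  east (east): (row=6, col=2) -> (row=6, col=3)
  east (east): (row=6, col=3) -> (row=6, col=4)
  north (north): blocked, stay at (row=6, col=4)
  north (north): blocked, stay at (row=6, col=4)
  west (west): (row=6, col=4) -> (row=6, col=3)
  west (west): (row=6, col=3) -> (row=6, col=2)
  west (west): (row=6, col=2) -> (row=6, col=1)
Final: (row=6, col=1)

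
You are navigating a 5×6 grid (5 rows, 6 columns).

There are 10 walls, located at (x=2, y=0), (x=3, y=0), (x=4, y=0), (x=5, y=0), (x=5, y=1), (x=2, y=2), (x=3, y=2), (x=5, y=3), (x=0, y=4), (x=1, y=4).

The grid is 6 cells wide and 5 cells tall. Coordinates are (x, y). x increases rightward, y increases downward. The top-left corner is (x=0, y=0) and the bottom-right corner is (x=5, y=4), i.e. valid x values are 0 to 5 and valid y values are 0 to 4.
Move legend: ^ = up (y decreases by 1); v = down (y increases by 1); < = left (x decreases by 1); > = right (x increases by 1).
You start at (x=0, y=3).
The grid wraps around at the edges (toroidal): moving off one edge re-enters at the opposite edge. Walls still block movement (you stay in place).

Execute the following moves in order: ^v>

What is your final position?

Answer: Final position: (x=1, y=3)

Derivation:
Start: (x=0, y=3)
  ^ (up): (x=0, y=3) -> (x=0, y=2)
  v (down): (x=0, y=2) -> (x=0, y=3)
  > (right): (x=0, y=3) -> (x=1, y=3)
Final: (x=1, y=3)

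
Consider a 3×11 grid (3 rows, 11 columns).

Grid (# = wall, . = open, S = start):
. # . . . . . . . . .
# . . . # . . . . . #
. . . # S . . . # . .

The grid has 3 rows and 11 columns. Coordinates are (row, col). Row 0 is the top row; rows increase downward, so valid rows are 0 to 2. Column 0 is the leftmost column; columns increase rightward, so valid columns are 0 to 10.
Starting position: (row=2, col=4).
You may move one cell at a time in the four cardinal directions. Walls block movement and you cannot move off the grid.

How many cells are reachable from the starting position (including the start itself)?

BFS flood-fill from (row=2, col=4):
  Distance 0: (row=2, col=4)
  Distance 1: (row=2, col=5)
  Distance 2: (row=1, col=5), (row=2, col=6)
  Distance 3: (row=0, col=5), (row=1, col=6), (row=2, col=7)
  Distance 4: (row=0, col=4), (row=0, col=6), (row=1, col=7)
  Distance 5: (row=0, col=3), (row=0, col=7), (row=1, col=8)
  Distance 6: (row=0, col=2), (row=0, col=8), (row=1, col=3), (row=1, col=9)
  Distance 7: (row=0, col=9), (row=1, col=2), (row=2, col=9)
  Distance 8: (row=0, col=10), (row=1, col=1), (row=2, col=2), (row=2, col=10)
  Distance 9: (row=2, col=1)
  Distance 10: (row=2, col=0)
Total reachable: 26 (grid has 27 open cells total)

Answer: Reachable cells: 26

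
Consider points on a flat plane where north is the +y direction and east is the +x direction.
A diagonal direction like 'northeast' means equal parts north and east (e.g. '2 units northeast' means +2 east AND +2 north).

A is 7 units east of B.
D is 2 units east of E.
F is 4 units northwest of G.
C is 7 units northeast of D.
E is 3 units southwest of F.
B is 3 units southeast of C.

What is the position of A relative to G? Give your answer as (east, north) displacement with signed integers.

Answer: A is at (east=12, north=5) relative to G.

Derivation:
Place G at the origin (east=0, north=0).
  F is 4 units northwest of G: delta (east=-4, north=+4); F at (east=-4, north=4).
  E is 3 units southwest of F: delta (east=-3, north=-3); E at (east=-7, north=1).
  D is 2 units east of E: delta (east=+2, north=+0); D at (east=-5, north=1).
  C is 7 units northeast of D: delta (east=+7, north=+7); C at (east=2, north=8).
  B is 3 units southeast of C: delta (east=+3, north=-3); B at (east=5, north=5).
  A is 7 units east of B: delta (east=+7, north=+0); A at (east=12, north=5).
Therefore A relative to G: (east=12, north=5).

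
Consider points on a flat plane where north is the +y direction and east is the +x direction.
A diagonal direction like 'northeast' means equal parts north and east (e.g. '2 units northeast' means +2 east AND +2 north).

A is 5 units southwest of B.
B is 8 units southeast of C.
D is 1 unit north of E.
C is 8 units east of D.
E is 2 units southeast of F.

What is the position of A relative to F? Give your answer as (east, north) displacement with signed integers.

Place F at the origin (east=0, north=0).
  E is 2 units southeast of F: delta (east=+2, north=-2); E at (east=2, north=-2).
  D is 1 unit north of E: delta (east=+0, north=+1); D at (east=2, north=-1).
  C is 8 units east of D: delta (east=+8, north=+0); C at (east=10, north=-1).
  B is 8 units southeast of C: delta (east=+8, north=-8); B at (east=18, north=-9).
  A is 5 units southwest of B: delta (east=-5, north=-5); A at (east=13, north=-14).
Therefore A relative to F: (east=13, north=-14).

Answer: A is at (east=13, north=-14) relative to F.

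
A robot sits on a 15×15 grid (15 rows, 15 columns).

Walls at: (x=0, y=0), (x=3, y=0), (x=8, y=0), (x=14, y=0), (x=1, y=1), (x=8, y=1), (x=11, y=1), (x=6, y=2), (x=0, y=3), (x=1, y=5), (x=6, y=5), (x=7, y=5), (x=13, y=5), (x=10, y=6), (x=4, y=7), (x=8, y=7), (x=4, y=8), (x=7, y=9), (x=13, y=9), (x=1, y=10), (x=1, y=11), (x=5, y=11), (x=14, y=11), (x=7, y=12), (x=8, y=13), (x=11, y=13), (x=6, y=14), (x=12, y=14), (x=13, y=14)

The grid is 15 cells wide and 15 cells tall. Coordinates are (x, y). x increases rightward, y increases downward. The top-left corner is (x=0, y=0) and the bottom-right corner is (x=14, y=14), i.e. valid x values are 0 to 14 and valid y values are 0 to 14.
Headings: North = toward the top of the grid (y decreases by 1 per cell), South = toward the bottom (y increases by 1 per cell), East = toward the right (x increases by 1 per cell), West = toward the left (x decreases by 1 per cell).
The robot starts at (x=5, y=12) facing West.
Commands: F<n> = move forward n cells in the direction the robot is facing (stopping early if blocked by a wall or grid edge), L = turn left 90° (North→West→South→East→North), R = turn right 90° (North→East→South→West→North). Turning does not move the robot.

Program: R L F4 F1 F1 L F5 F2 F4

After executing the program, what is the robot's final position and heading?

Start: (x=5, y=12), facing West
  R: turn right, now facing North
  L: turn left, now facing West
  F4: move forward 4, now at (x=1, y=12)
  F1: move forward 1, now at (x=0, y=12)
  F1: move forward 0/1 (blocked), now at (x=0, y=12)
  L: turn left, now facing South
  F5: move forward 2/5 (blocked), now at (x=0, y=14)
  F2: move forward 0/2 (blocked), now at (x=0, y=14)
  F4: move forward 0/4 (blocked), now at (x=0, y=14)
Final: (x=0, y=14), facing South

Answer: Final position: (x=0, y=14), facing South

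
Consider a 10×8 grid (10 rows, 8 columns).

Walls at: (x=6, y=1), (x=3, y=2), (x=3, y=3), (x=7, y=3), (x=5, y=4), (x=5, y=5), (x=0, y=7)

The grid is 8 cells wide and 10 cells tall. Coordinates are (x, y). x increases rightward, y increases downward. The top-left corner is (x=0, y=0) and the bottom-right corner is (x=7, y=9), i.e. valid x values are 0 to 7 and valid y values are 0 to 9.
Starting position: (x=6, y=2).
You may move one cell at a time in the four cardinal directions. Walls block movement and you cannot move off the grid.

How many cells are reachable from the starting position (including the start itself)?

BFS flood-fill from (x=6, y=2):
  Distance 0: (x=6, y=2)
  Distance 1: (x=5, y=2), (x=7, y=2), (x=6, y=3)
  Distance 2: (x=5, y=1), (x=7, y=1), (x=4, y=2), (x=5, y=3), (x=6, y=4)
  Distance 3: (x=5, y=0), (x=7, y=0), (x=4, y=1), (x=4, y=3), (x=7, y=4), (x=6, y=5)
  Distance 4: (x=4, y=0), (x=6, y=0), (x=3, y=1), (x=4, y=4), (x=7, y=5), (x=6, y=6)
  Distance 5: (x=3, y=0), (x=2, y=1), (x=3, y=4), (x=4, y=5), (x=5, y=6), (x=7, y=6), (x=6, y=7)
  Distance 6: (x=2, y=0), (x=1, y=1), (x=2, y=2), (x=2, y=4), (x=3, y=5), (x=4, y=6), (x=5, y=7), (x=7, y=7), (x=6, y=8)
  Distance 7: (x=1, y=0), (x=0, y=1), (x=1, y=2), (x=2, y=3), (x=1, y=4), (x=2, y=5), (x=3, y=6), (x=4, y=7), (x=5, y=8), (x=7, y=8), (x=6, y=9)
  Distance 8: (x=0, y=0), (x=0, y=2), (x=1, y=3), (x=0, y=4), (x=1, y=5), (x=2, y=6), (x=3, y=7), (x=4, y=8), (x=5, y=9), (x=7, y=9)
  Distance 9: (x=0, y=3), (x=0, y=5), (x=1, y=6), (x=2, y=7), (x=3, y=8), (x=4, y=9)
  Distance 10: (x=0, y=6), (x=1, y=7), (x=2, y=8), (x=3, y=9)
  Distance 11: (x=1, y=8), (x=2, y=9)
  Distance 12: (x=0, y=8), (x=1, y=9)
  Distance 13: (x=0, y=9)
Total reachable: 73 (grid has 73 open cells total)

Answer: Reachable cells: 73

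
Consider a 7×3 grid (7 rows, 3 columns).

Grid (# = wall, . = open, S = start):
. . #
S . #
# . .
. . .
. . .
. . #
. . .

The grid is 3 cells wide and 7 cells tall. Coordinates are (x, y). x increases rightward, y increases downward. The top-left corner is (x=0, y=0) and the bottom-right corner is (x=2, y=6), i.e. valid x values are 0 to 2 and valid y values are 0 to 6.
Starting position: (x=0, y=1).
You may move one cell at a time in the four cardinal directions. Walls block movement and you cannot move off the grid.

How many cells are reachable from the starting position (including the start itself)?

Answer: Reachable cells: 17

Derivation:
BFS flood-fill from (x=0, y=1):
  Distance 0: (x=0, y=1)
  Distance 1: (x=0, y=0), (x=1, y=1)
  Distance 2: (x=1, y=0), (x=1, y=2)
  Distance 3: (x=2, y=2), (x=1, y=3)
  Distance 4: (x=0, y=3), (x=2, y=3), (x=1, y=4)
  Distance 5: (x=0, y=4), (x=2, y=4), (x=1, y=5)
  Distance 6: (x=0, y=5), (x=1, y=6)
  Distance 7: (x=0, y=6), (x=2, y=6)
Total reachable: 17 (grid has 17 open cells total)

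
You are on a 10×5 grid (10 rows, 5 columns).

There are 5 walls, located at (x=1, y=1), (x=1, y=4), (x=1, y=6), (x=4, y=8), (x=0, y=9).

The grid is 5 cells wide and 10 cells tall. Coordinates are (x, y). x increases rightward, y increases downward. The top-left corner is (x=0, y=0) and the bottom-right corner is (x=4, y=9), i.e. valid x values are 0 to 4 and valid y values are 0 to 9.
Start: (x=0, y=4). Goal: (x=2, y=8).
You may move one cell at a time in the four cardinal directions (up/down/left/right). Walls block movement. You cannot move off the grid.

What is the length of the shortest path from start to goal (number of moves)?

BFS from (x=0, y=4) until reaching (x=2, y=8):
  Distance 0: (x=0, y=4)
  Distance 1: (x=0, y=3), (x=0, y=5)
  Distance 2: (x=0, y=2), (x=1, y=3), (x=1, y=5), (x=0, y=6)
  Distance 3: (x=0, y=1), (x=1, y=2), (x=2, y=3), (x=2, y=5), (x=0, y=7)
  Distance 4: (x=0, y=0), (x=2, y=2), (x=3, y=3), (x=2, y=4), (x=3, y=5), (x=2, y=6), (x=1, y=7), (x=0, y=8)
  Distance 5: (x=1, y=0), (x=2, y=1), (x=3, y=2), (x=4, y=3), (x=3, y=4), (x=4, y=5), (x=3, y=6), (x=2, y=7), (x=1, y=8)
  Distance 6: (x=2, y=0), (x=3, y=1), (x=4, y=2), (x=4, y=4), (x=4, y=6), (x=3, y=7), (x=2, y=8), (x=1, y=9)  <- goal reached here
One shortest path (6 moves): (x=0, y=4) -> (x=0, y=5) -> (x=1, y=5) -> (x=2, y=5) -> (x=2, y=6) -> (x=2, y=7) -> (x=2, y=8)

Answer: Shortest path length: 6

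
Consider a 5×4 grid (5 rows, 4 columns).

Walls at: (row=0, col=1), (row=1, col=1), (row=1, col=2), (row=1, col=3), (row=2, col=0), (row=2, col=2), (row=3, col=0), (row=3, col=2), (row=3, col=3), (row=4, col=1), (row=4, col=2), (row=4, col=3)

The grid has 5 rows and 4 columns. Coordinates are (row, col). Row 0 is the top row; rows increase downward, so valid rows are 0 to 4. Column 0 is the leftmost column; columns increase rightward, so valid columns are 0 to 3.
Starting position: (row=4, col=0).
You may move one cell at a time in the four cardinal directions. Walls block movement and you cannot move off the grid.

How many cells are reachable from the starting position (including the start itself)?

BFS flood-fill from (row=4, col=0):
  Distance 0: (row=4, col=0)
Total reachable: 1 (grid has 8 open cells total)

Answer: Reachable cells: 1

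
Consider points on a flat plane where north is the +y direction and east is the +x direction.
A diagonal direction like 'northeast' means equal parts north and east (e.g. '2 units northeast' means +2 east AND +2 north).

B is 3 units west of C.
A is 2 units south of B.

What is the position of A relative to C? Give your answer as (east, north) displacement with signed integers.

Answer: A is at (east=-3, north=-2) relative to C.

Derivation:
Place C at the origin (east=0, north=0).
  B is 3 units west of C: delta (east=-3, north=+0); B at (east=-3, north=0).
  A is 2 units south of B: delta (east=+0, north=-2); A at (east=-3, north=-2).
Therefore A relative to C: (east=-3, north=-2).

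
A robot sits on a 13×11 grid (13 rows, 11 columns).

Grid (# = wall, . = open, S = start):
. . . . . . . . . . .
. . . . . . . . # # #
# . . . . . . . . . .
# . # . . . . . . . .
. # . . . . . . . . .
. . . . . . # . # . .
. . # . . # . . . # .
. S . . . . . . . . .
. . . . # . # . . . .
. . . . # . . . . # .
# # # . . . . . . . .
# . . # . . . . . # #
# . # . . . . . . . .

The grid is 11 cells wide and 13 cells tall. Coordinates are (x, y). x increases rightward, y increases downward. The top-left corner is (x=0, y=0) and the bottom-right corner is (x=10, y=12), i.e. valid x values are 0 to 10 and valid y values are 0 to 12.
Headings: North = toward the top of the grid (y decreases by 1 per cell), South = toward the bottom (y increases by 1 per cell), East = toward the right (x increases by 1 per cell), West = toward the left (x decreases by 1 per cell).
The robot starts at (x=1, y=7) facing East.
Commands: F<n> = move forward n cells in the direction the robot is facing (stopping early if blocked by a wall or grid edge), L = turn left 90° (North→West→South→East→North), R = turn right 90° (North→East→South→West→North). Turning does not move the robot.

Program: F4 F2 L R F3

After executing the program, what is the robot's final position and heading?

Start: (x=1, y=7), facing East
  F4: move forward 4, now at (x=5, y=7)
  F2: move forward 2, now at (x=7, y=7)
  L: turn left, now facing North
  R: turn right, now facing East
  F3: move forward 3, now at (x=10, y=7)
Final: (x=10, y=7), facing East

Answer: Final position: (x=10, y=7), facing East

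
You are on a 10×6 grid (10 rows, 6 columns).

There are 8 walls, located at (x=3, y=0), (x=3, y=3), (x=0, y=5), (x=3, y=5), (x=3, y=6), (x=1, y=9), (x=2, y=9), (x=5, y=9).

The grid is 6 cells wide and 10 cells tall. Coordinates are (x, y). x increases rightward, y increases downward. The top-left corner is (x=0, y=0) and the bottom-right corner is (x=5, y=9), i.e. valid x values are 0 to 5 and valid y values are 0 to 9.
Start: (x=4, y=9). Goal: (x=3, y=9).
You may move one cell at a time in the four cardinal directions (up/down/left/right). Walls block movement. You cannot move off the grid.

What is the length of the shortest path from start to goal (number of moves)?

BFS from (x=4, y=9) until reaching (x=3, y=9):
  Distance 0: (x=4, y=9)
  Distance 1: (x=4, y=8), (x=3, y=9)  <- goal reached here
One shortest path (1 moves): (x=4, y=9) -> (x=3, y=9)

Answer: Shortest path length: 1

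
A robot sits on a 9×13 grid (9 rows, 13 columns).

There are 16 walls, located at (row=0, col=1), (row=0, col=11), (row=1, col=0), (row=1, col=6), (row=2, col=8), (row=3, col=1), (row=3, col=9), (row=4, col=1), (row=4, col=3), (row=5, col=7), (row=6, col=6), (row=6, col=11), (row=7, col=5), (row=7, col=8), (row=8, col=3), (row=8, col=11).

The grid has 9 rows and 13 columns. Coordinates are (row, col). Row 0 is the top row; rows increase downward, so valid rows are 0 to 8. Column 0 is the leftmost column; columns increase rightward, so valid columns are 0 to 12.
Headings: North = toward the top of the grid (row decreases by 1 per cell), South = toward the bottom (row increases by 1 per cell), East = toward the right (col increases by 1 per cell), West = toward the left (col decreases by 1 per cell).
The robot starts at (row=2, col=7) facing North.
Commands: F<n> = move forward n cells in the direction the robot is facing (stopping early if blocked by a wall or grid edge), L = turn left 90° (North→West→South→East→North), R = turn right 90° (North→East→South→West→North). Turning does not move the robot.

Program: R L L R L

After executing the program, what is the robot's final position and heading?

Start: (row=2, col=7), facing North
  R: turn right, now facing East
  L: turn left, now facing North
  L: turn left, now facing West
  R: turn right, now facing North
  L: turn left, now facing West
Final: (row=2, col=7), facing West

Answer: Final position: (row=2, col=7), facing West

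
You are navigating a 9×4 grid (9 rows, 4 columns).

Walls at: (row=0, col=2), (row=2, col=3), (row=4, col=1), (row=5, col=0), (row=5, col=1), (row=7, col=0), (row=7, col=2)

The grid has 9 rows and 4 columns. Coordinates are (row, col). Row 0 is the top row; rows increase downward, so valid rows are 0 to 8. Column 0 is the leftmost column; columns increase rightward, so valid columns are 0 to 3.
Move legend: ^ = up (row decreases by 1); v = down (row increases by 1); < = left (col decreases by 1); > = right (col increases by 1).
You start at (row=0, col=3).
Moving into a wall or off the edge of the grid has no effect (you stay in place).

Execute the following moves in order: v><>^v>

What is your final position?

Answer: Final position: (row=1, col=3)

Derivation:
Start: (row=0, col=3)
  v (down): (row=0, col=3) -> (row=1, col=3)
  > (right): blocked, stay at (row=1, col=3)
  < (left): (row=1, col=3) -> (row=1, col=2)
  > (right): (row=1, col=2) -> (row=1, col=3)
  ^ (up): (row=1, col=3) -> (row=0, col=3)
  v (down): (row=0, col=3) -> (row=1, col=3)
  > (right): blocked, stay at (row=1, col=3)
Final: (row=1, col=3)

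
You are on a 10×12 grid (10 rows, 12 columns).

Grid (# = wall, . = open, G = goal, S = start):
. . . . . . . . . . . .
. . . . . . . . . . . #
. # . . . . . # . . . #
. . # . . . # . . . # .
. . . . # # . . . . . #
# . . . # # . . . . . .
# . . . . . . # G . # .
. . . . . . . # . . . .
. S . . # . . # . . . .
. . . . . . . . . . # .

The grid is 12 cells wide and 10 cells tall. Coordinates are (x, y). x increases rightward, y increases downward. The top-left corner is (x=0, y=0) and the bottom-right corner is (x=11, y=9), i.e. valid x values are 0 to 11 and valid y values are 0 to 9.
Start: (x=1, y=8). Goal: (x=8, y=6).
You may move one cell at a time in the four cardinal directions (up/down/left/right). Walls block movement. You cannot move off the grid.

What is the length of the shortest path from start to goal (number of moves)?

Answer: Shortest path length: 11

Derivation:
BFS from (x=1, y=8) until reaching (x=8, y=6):
  Distance 0: (x=1, y=8)
  Distance 1: (x=1, y=7), (x=0, y=8), (x=2, y=8), (x=1, y=9)
  Distance 2: (x=1, y=6), (x=0, y=7), (x=2, y=7), (x=3, y=8), (x=0, y=9), (x=2, y=9)
  Distance 3: (x=1, y=5), (x=2, y=6), (x=3, y=7), (x=3, y=9)
  Distance 4: (x=1, y=4), (x=2, y=5), (x=3, y=6), (x=4, y=7), (x=4, y=9)
  Distance 5: (x=1, y=3), (x=0, y=4), (x=2, y=4), (x=3, y=5), (x=4, y=6), (x=5, y=7), (x=5, y=9)
  Distance 6: (x=0, y=3), (x=3, y=4), (x=5, y=6), (x=6, y=7), (x=5, y=8), (x=6, y=9)
  Distance 7: (x=0, y=2), (x=3, y=3), (x=6, y=6), (x=6, y=8), (x=7, y=9)
  Distance 8: (x=0, y=1), (x=3, y=2), (x=4, y=3), (x=6, y=5), (x=8, y=9)
  Distance 9: (x=0, y=0), (x=1, y=1), (x=3, y=1), (x=2, y=2), (x=4, y=2), (x=5, y=3), (x=6, y=4), (x=7, y=5), (x=8, y=8), (x=9, y=9)
  Distance 10: (x=1, y=0), (x=3, y=0), (x=2, y=1), (x=4, y=1), (x=5, y=2), (x=7, y=4), (x=8, y=5), (x=8, y=7), (x=9, y=8)
  Distance 11: (x=2, y=0), (x=4, y=0), (x=5, y=1), (x=6, y=2), (x=7, y=3), (x=8, y=4), (x=9, y=5), (x=8, y=6), (x=9, y=7), (x=10, y=8)  <- goal reached here
One shortest path (11 moves): (x=1, y=8) -> (x=2, y=8) -> (x=3, y=8) -> (x=3, y=7) -> (x=4, y=7) -> (x=5, y=7) -> (x=6, y=7) -> (x=6, y=6) -> (x=6, y=5) -> (x=7, y=5) -> (x=8, y=5) -> (x=8, y=6)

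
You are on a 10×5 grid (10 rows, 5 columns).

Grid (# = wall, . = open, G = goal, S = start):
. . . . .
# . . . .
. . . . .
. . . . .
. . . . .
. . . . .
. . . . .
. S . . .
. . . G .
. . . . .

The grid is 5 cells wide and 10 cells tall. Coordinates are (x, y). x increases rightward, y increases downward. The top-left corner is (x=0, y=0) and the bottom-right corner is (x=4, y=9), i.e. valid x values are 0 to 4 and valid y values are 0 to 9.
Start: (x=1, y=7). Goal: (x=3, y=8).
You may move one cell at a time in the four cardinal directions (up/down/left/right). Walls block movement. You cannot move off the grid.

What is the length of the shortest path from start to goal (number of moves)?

Answer: Shortest path length: 3

Derivation:
BFS from (x=1, y=7) until reaching (x=3, y=8):
  Distance 0: (x=1, y=7)
  Distance 1: (x=1, y=6), (x=0, y=7), (x=2, y=7), (x=1, y=8)
  Distance 2: (x=1, y=5), (x=0, y=6), (x=2, y=6), (x=3, y=7), (x=0, y=8), (x=2, y=8), (x=1, y=9)
  Distance 3: (x=1, y=4), (x=0, y=5), (x=2, y=5), (x=3, y=6), (x=4, y=7), (x=3, y=8), (x=0, y=9), (x=2, y=9)  <- goal reached here
One shortest path (3 moves): (x=1, y=7) -> (x=2, y=7) -> (x=3, y=7) -> (x=3, y=8)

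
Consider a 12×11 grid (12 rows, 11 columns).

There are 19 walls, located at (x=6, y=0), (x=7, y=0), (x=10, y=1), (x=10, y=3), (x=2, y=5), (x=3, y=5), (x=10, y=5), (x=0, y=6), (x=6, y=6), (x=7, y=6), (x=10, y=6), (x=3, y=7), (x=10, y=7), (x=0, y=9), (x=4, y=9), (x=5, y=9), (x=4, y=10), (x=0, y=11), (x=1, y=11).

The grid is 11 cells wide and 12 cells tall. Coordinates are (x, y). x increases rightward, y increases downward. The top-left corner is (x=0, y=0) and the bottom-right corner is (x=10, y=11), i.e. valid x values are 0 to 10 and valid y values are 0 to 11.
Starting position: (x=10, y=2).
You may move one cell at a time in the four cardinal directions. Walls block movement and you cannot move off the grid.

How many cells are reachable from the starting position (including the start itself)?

Answer: Reachable cells: 113

Derivation:
BFS flood-fill from (x=10, y=2):
  Distance 0: (x=10, y=2)
  Distance 1: (x=9, y=2)
  Distance 2: (x=9, y=1), (x=8, y=2), (x=9, y=3)
  Distance 3: (x=9, y=0), (x=8, y=1), (x=7, y=2), (x=8, y=3), (x=9, y=4)
  Distance 4: (x=8, y=0), (x=10, y=0), (x=7, y=1), (x=6, y=2), (x=7, y=3), (x=8, y=4), (x=10, y=4), (x=9, y=5)
  Distance 5: (x=6, y=1), (x=5, y=2), (x=6, y=3), (x=7, y=4), (x=8, y=5), (x=9, y=6)
  Distance 6: (x=5, y=1), (x=4, y=2), (x=5, y=3), (x=6, y=4), (x=7, y=5), (x=8, y=6), (x=9, y=7)
  Distance 7: (x=5, y=0), (x=4, y=1), (x=3, y=2), (x=4, y=3), (x=5, y=4), (x=6, y=5), (x=8, y=7), (x=9, y=8)
  Distance 8: (x=4, y=0), (x=3, y=1), (x=2, y=2), (x=3, y=3), (x=4, y=4), (x=5, y=5), (x=7, y=7), (x=8, y=8), (x=10, y=8), (x=9, y=9)
  Distance 9: (x=3, y=0), (x=2, y=1), (x=1, y=2), (x=2, y=3), (x=3, y=4), (x=4, y=5), (x=5, y=6), (x=6, y=7), (x=7, y=8), (x=8, y=9), (x=10, y=9), (x=9, y=10)
  Distance 10: (x=2, y=0), (x=1, y=1), (x=0, y=2), (x=1, y=3), (x=2, y=4), (x=4, y=6), (x=5, y=7), (x=6, y=8), (x=7, y=9), (x=8, y=10), (x=10, y=10), (x=9, y=11)
  Distance 11: (x=1, y=0), (x=0, y=1), (x=0, y=3), (x=1, y=4), (x=3, y=6), (x=4, y=7), (x=5, y=8), (x=6, y=9), (x=7, y=10), (x=8, y=11), (x=10, y=11)
  Distance 12: (x=0, y=0), (x=0, y=4), (x=1, y=5), (x=2, y=6), (x=4, y=8), (x=6, y=10), (x=7, y=11)
  Distance 13: (x=0, y=5), (x=1, y=6), (x=2, y=7), (x=3, y=8), (x=5, y=10), (x=6, y=11)
  Distance 14: (x=1, y=7), (x=2, y=8), (x=3, y=9), (x=5, y=11)
  Distance 15: (x=0, y=7), (x=1, y=8), (x=2, y=9), (x=3, y=10), (x=4, y=11)
  Distance 16: (x=0, y=8), (x=1, y=9), (x=2, y=10), (x=3, y=11)
  Distance 17: (x=1, y=10), (x=2, y=11)
  Distance 18: (x=0, y=10)
Total reachable: 113 (grid has 113 open cells total)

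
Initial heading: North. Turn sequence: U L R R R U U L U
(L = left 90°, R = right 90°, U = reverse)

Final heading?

Start: North
  U (U-turn (180°)) -> South
  L (left (90° counter-clockwise)) -> East
  R (right (90° clockwise)) -> South
  R (right (90° clockwise)) -> West
  R (right (90° clockwise)) -> North
  U (U-turn (180°)) -> South
  U (U-turn (180°)) -> North
  L (left (90° counter-clockwise)) -> West
  U (U-turn (180°)) -> East
Final: East

Answer: Final heading: East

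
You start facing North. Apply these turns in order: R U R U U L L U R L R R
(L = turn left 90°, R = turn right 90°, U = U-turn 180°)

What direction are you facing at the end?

Start: North
  R (right (90° clockwise)) -> East
  U (U-turn (180°)) -> West
  R (right (90° clockwise)) -> North
  U (U-turn (180°)) -> South
  U (U-turn (180°)) -> North
  L (left (90° counter-clockwise)) -> West
  L (left (90° counter-clockwise)) -> South
  U (U-turn (180°)) -> North
  R (right (90° clockwise)) -> East
  L (left (90° counter-clockwise)) -> North
  R (right (90° clockwise)) -> East
  R (right (90° clockwise)) -> South
Final: South

Answer: Final heading: South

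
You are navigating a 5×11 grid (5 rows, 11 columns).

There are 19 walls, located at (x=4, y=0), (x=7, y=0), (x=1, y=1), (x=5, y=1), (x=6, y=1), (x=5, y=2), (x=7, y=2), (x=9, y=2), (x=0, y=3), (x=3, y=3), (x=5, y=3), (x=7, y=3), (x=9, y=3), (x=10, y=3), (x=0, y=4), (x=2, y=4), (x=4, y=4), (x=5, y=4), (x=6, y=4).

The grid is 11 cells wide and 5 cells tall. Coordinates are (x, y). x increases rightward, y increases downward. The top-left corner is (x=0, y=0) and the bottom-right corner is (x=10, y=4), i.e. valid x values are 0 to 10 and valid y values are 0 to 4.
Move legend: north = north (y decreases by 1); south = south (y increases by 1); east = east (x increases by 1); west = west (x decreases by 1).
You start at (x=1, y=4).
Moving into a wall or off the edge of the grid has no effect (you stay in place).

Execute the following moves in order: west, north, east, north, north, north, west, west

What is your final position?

Answer: Final position: (x=0, y=0)

Derivation:
Start: (x=1, y=4)
  west (west): blocked, stay at (x=1, y=4)
  north (north): (x=1, y=4) -> (x=1, y=3)
  east (east): (x=1, y=3) -> (x=2, y=3)
  north (north): (x=2, y=3) -> (x=2, y=2)
  north (north): (x=2, y=2) -> (x=2, y=1)
  north (north): (x=2, y=1) -> (x=2, y=0)
  west (west): (x=2, y=0) -> (x=1, y=0)
  west (west): (x=1, y=0) -> (x=0, y=0)
Final: (x=0, y=0)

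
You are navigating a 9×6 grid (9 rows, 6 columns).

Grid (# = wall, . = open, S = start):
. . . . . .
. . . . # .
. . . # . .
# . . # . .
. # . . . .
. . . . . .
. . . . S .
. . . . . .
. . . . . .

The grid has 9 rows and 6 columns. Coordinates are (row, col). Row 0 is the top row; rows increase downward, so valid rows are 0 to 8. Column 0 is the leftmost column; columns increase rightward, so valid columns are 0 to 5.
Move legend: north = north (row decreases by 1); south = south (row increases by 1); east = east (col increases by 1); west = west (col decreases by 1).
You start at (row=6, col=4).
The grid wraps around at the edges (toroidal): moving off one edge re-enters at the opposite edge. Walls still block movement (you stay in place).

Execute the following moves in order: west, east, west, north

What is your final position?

Answer: Final position: (row=5, col=3)

Derivation:
Start: (row=6, col=4)
  west (west): (row=6, col=4) -> (row=6, col=3)
  east (east): (row=6, col=3) -> (row=6, col=4)
  west (west): (row=6, col=4) -> (row=6, col=3)
  north (north): (row=6, col=3) -> (row=5, col=3)
Final: (row=5, col=3)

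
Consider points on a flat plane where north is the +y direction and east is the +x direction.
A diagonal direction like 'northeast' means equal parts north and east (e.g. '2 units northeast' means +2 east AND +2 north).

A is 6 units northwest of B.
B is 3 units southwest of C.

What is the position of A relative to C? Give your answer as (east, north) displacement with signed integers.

Place C at the origin (east=0, north=0).
  B is 3 units southwest of C: delta (east=-3, north=-3); B at (east=-3, north=-3).
  A is 6 units northwest of B: delta (east=-6, north=+6); A at (east=-9, north=3).
Therefore A relative to C: (east=-9, north=3).

Answer: A is at (east=-9, north=3) relative to C.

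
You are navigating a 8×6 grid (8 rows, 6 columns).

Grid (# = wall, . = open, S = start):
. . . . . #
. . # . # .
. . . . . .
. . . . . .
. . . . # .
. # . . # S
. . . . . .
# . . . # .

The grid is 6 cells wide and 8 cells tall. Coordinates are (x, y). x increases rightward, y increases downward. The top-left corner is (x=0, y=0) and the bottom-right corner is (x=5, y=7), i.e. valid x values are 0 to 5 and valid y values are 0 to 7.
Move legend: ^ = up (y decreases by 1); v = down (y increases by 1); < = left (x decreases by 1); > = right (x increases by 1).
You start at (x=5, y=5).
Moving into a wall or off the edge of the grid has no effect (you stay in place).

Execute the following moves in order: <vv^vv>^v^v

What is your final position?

Start: (x=5, y=5)
  < (left): blocked, stay at (x=5, y=5)
  v (down): (x=5, y=5) -> (x=5, y=6)
  v (down): (x=5, y=6) -> (x=5, y=7)
  ^ (up): (x=5, y=7) -> (x=5, y=6)
  v (down): (x=5, y=6) -> (x=5, y=7)
  v (down): blocked, stay at (x=5, y=7)
  > (right): blocked, stay at (x=5, y=7)
  ^ (up): (x=5, y=7) -> (x=5, y=6)
  v (down): (x=5, y=6) -> (x=5, y=7)
  ^ (up): (x=5, y=7) -> (x=5, y=6)
  v (down): (x=5, y=6) -> (x=5, y=7)
Final: (x=5, y=7)

Answer: Final position: (x=5, y=7)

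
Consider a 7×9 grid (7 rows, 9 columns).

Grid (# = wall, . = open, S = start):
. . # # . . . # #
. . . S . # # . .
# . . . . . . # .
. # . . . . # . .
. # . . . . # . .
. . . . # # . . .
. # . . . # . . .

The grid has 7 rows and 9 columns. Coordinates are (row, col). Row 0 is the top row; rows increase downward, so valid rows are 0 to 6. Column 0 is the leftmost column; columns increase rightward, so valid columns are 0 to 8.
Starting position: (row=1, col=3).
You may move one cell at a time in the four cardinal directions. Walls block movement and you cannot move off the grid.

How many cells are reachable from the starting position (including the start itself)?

Answer: Reachable cells: 34

Derivation:
BFS flood-fill from (row=1, col=3):
  Distance 0: (row=1, col=3)
  Distance 1: (row=1, col=2), (row=1, col=4), (row=2, col=3)
  Distance 2: (row=0, col=4), (row=1, col=1), (row=2, col=2), (row=2, col=4), (row=3, col=3)
  Distance 3: (row=0, col=1), (row=0, col=5), (row=1, col=0), (row=2, col=1), (row=2, col=5), (row=3, col=2), (row=3, col=4), (row=4, col=3)
  Distance 4: (row=0, col=0), (row=0, col=6), (row=2, col=6), (row=3, col=5), (row=4, col=2), (row=4, col=4), (row=5, col=3)
  Distance 5: (row=4, col=5), (row=5, col=2), (row=6, col=3)
  Distance 6: (row=5, col=1), (row=6, col=2), (row=6, col=4)
  Distance 7: (row=5, col=0)
  Distance 8: (row=4, col=0), (row=6, col=0)
  Distance 9: (row=3, col=0)
Total reachable: 34 (grid has 47 open cells total)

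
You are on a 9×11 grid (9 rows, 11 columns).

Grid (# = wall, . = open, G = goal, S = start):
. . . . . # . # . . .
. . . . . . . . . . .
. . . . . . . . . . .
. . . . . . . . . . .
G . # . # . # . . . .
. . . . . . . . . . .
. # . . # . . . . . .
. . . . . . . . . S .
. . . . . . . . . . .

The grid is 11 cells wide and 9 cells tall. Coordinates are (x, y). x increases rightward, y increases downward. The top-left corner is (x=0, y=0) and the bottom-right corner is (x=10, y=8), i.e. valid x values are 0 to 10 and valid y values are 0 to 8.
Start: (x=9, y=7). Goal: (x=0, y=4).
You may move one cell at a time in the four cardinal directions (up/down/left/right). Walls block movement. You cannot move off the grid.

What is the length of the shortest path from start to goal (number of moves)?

BFS from (x=9, y=7) until reaching (x=0, y=4):
  Distance 0: (x=9, y=7)
  Distance 1: (x=9, y=6), (x=8, y=7), (x=10, y=7), (x=9, y=8)
  Distance 2: (x=9, y=5), (x=8, y=6), (x=10, y=6), (x=7, y=7), (x=8, y=8), (x=10, y=8)
  Distance 3: (x=9, y=4), (x=8, y=5), (x=10, y=5), (x=7, y=6), (x=6, y=7), (x=7, y=8)
  Distance 4: (x=9, y=3), (x=8, y=4), (x=10, y=4), (x=7, y=5), (x=6, y=6), (x=5, y=7), (x=6, y=8)
  Distance 5: (x=9, y=2), (x=8, y=3), (x=10, y=3), (x=7, y=4), (x=6, y=5), (x=5, y=6), (x=4, y=7), (x=5, y=8)
  Distance 6: (x=9, y=1), (x=8, y=2), (x=10, y=2), (x=7, y=3), (x=5, y=5), (x=3, y=7), (x=4, y=8)
  Distance 7: (x=9, y=0), (x=8, y=1), (x=10, y=1), (x=7, y=2), (x=6, y=3), (x=5, y=4), (x=4, y=5), (x=3, y=6), (x=2, y=7), (x=3, y=8)
  Distance 8: (x=8, y=0), (x=10, y=0), (x=7, y=1), (x=6, y=2), (x=5, y=3), (x=3, y=5), (x=2, y=6), (x=1, y=7), (x=2, y=8)
  Distance 9: (x=6, y=1), (x=5, y=2), (x=4, y=3), (x=3, y=4), (x=2, y=5), (x=0, y=7), (x=1, y=8)
  Distance 10: (x=6, y=0), (x=5, y=1), (x=4, y=2), (x=3, y=3), (x=1, y=5), (x=0, y=6), (x=0, y=8)
  Distance 11: (x=4, y=1), (x=3, y=2), (x=2, y=3), (x=1, y=4), (x=0, y=5)
  Distance 12: (x=4, y=0), (x=3, y=1), (x=2, y=2), (x=1, y=3), (x=0, y=4)  <- goal reached here
One shortest path (12 moves): (x=9, y=7) -> (x=8, y=7) -> (x=7, y=7) -> (x=6, y=7) -> (x=5, y=7) -> (x=4, y=7) -> (x=3, y=7) -> (x=2, y=7) -> (x=1, y=7) -> (x=0, y=7) -> (x=0, y=6) -> (x=0, y=5) -> (x=0, y=4)

Answer: Shortest path length: 12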